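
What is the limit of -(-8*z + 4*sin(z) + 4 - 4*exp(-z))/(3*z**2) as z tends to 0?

Substitution gives 0/0; apply L'Hôpital's rule 2 times.
After differentiating numerator and denominator 2 times the quotient is (-4*sin(z) - 4*e^(-z))/(-6); at z = 0 this is 2/3.

2/3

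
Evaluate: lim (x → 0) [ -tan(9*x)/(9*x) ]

Substitution gives 0/0.
Since tan(u)/u → 1 as u → 0, tan(9x)/(9x) → 1 and the limit is 9/(-9) = -1.

-1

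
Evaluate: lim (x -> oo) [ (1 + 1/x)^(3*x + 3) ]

e^(3)

Write it as [(1 + 1/x)^x]^(3) · (1 + 1/x)^(3). The bracketed term tends to e^(1) and the second factor to 1, so the limit is e^(3).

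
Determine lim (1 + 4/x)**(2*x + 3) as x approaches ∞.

The base → 1 and the exponent → ∞: a 1^∞ form.
Take logarithms: (2x + 3)·ln(1 + 4/x). Since ln(1+u) ~ u for small u, this behaves like (2x)·(4/x) → 8.
So the limit is e^(8).

e^(8)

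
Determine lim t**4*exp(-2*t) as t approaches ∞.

Write as t^4/e^{2t}, an ∞/∞ form.
Exponential growth dominates any polynomial, so repeated L'Hôpital (or the standard result) gives 0.

0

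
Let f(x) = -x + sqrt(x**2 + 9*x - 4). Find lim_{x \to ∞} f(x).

9/2

This has the form ∞ − ∞. Multiply and divide by the conjugate √(x^2 + 9*x - 4) + x.
That gives (9x - 4) / (√(x^2 + 9*x - 4) + x).
Divide numerator and denominator by x: the limit is 9/(2·1) = 9/2.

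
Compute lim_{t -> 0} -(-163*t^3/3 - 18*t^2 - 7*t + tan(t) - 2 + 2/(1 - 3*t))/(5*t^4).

Substitution gives 0/0 (the numerator vanishes to order 4).
Expand each term to order t^4: the coefficient of t^4 in 2·1/(1 - 3t) is 162 and in tan(t) is 0.
Lower-order terms cancel with the polynomial part, so the numerator is (162)·t^4 + o(t^4), and the limit is (162)/(-5) = -162/5.

-162/5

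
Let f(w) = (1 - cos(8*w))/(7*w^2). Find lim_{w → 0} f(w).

Substitution gives 0/0.
Use (1 − cos u)/u² → 1/2 with u = 8w: the limit is 8²/(2·7) = 32/7.

32/7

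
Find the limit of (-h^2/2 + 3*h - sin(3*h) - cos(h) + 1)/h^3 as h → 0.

Substitution gives 0/0; apply L'Hôpital's rule 3 times.
After differentiating numerator and denominator 3 times the quotient is (-sin(h) + 27*cos(3*h))/(6); at h = 0 this is 9/2.

9/2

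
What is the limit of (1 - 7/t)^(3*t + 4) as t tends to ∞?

Let L be the limit and take ln: ln L = lim (3t + 4)·ln(1 - 7/t) = lim (3t + 4)·(-7/t + O(1/t²)) = -21.
Hence L = e^(-21).

e^(-21)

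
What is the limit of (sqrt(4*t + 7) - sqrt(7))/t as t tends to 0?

Substitution gives 0/0. Multiply numerator and denominator by the conjugate √(7 + 4t) + √7.
The numerator becomes (7 + 4t) − 7 = 4t, so the expression simplifies to 4/(√(7 + 4t) + √7).
Letting t → 0 gives 4/(2√7) = 2*√(7)/7.

2*√(7)/7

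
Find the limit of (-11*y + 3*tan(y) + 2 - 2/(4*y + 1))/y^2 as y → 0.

-32

Substitution gives 0/0; apply L'Hôpital's rule 2 times.
After differentiating numerator and denominator 2 times the quotient is (6*tan(y)/cos(y)^2 - 64/(4*y + 1)^3)/(2); at y = 0 this is -32.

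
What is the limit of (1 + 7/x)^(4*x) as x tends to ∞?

The base → 1 and the exponent → ∞: a 1^∞ form.
Take logarithms: (4x)·ln(1 + 7/x). Since ln(1+u) ~ u for small u, this behaves like (4x)·(7/x) → 28.
So the limit is e^(28).

e^(28)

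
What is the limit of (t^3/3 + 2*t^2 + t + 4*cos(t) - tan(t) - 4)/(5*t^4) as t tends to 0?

Substitution gives 0/0; apply L'Hôpital's rule 4 times.
After differentiating numerator and denominator 4 times the quotient is (4*cos(t) - 24*tan(t)^5 - 40*tan(t)^3 - 16*tan(t))/(120); at t = 0 this is 1/30.

1/30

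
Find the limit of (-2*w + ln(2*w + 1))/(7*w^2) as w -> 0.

-2/7

Direct substitution gives 0/0.
Apply L'Hôpital: lim (-2 + 2/(2*w + 1))/(14*w), still 0/0.
After 2 applications of L'Hôpital's rule the quotient is (-4/(2*w + 1)^2)/(14); substituting w = 0 gives -2/7.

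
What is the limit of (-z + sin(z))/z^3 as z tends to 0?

-1/6

Direct substitution gives 0/0.
Apply L'Hôpital: lim (cos(z) - 1)/(3*z^2), still 0/0.
Apply L'Hôpital: lim (-sin(z))/(6*z), still 0/0.
After 3 applications of L'Hôpital's rule the quotient is (-cos(z))/(6); substituting z = 0 gives -1/6.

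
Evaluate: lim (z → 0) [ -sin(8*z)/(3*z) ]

-8/3

Substitution gives 0/0.
Write it as (8/(-3))·sin(8z)/(8z); since sin(u)/u → 1, the limit is -8/3.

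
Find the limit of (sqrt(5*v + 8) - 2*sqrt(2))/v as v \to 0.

Substitution gives 0/0. Multiply numerator and denominator by the conjugate √(8 + 5v) + √8.
The numerator becomes (8 + 5v) − 8 = 5v, so the expression simplifies to 5/(√(8 + 5v) + √8).
Letting v → 0 gives 5/(2√8) = 5*√(2)/8.

5*√(2)/8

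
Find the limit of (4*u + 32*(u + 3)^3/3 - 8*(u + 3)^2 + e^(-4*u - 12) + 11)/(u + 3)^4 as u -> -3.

Direct substitution gives 0/0.
Apply L'Hôpital: lim (-16*u + 32*(u + 3)^2 - 4*e^(-4*u - 12) - 44)/(4*(u + 3)^3), still 0/0.
Apply L'Hôpital: lim (64*u + 16*e^(-4*u - 12) + 176)/(12*(u + 3)^2), still 0/0.
Apply L'Hôpital: lim (64 - 64*e^(-4*u - 12))/(24*u + 72), still 0/0.
After 4 applications of L'Hôpital's rule the quotient is (256*e^(-4*u - 12))/(24); substituting u = -3 gives 32/3.

32/3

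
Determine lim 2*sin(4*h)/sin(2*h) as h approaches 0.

4

Substitution gives 0/0.
Divide numerator and denominator by h: sin(4h)/h → 4 and sin(2h)/h → 2, so the limit is 2·4/2 = 4.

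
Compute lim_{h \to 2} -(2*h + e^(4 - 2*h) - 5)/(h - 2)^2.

Direct substitution gives 0/0.
Apply L'Hôpital: lim (2 - 2*e^(4 - 2*h))/(4 - 2*h), still 0/0.
After 2 applications of L'Hôpital's rule the quotient is (4*e^(4 - 2*h))/(-2); substituting h = 2 gives -2.

-2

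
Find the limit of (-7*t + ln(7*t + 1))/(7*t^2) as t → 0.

Direct substitution gives 0/0.
Apply L'Hôpital: lim (-7 + 7/(7*t + 1))/(14*t), still 0/0.
After 2 applications of L'Hôpital's rule the quotient is (-49/(7*t + 1)^2)/(14); substituting t = 0 gives -7/2.

-7/2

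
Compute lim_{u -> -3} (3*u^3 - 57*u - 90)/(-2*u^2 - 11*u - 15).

At u = -3 both the top and bottom vanish — a removable singularity. Factoring out (u + 3) from each leaves (3*u^2 - 9*u - 30)/(-2*u - 5), which at u = -3 equals 24.

24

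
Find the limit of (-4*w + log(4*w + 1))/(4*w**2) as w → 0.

Direct substitution gives 0/0.
Apply L'Hôpital: lim (-4 + 4/(4*w + 1))/(8*w), still 0/0.
After 2 applications of L'Hôpital's rule the quotient is (-16/(4*w + 1)^2)/(8); substituting w = 0 gives -2.

-2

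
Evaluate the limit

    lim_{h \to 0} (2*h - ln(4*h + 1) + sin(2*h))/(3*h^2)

8/3

Substitution gives 0/0; apply L'Hôpital's rule 2 times.
After differentiating numerator and denominator 2 times the quotient is (-4*sin(2*h) + 16/(4*h + 1)^2)/(6); at h = 0 this is 8/3.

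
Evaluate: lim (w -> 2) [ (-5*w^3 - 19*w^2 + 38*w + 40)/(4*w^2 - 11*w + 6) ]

At w = 2 both the top and bottom vanish — a removable singularity. Factoring out (w - 2) from each leaves (-5*w^2 - 29*w - 20)/(4*w - 3), which at w = 2 equals -98/5.

-98/5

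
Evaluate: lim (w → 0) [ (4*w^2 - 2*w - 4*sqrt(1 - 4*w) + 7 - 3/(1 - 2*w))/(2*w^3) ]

-4

Substitution gives 0/0; apply L'Hôpital's rule 3 times.
After differentiating numerator and denominator 3 times the quotient is (-144/(2*w - 1)^4 + 96/(1 - 4*w)^(5/2))/(12); at w = 0 this is -4.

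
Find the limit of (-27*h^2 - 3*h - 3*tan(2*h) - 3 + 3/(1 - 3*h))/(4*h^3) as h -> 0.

73/4

Substitution gives 0/0 (the numerator vanishes to order 3).
Expand each term to order h^3: the coefficient of h^3 in -3·tan(2h) is -8 and in 3·1/(1 - 3h) is 81.
Lower-order terms cancel with the polynomial part, so the numerator is (73)·h^3 + o(h^3), and the limit is (73)/(4) = 73/4.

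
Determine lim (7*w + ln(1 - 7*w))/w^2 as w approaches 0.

-49/2

Direct substitution gives 0/0.
Apply L'Hôpital: lim (7 - 7/(1 - 7*w))/(2*w), still 0/0.
After 2 applications of L'Hôpital's rule the quotient is (-49/(1 - 7*w)^2)/(2); substituting w = 0 gives -49/2.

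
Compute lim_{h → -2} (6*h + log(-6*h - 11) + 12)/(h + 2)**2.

-18

Direct substitution gives 0/0.
Apply L'Hôpital: lim (6 - 6/(-6*h - 11))/(2*h + 4), still 0/0.
After 2 applications of L'Hôpital's rule the quotient is (-36/(-6*h - 11)^2)/(2); substituting h = -2 gives -18.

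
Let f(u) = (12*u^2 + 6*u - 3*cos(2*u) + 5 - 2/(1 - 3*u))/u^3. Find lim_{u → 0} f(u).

Substitution gives 0/0 (the numerator vanishes to order 3).
Expand each term to order u^3: the coefficient of u^3 in -3·cos(2u) is 0 and in -2·1/(1 - 3u) is -54.
Lower-order terms cancel with the polynomial part, so the numerator is (-54)·u^3 + o(u^3), and the limit is (-54)/(1) = -54.

-54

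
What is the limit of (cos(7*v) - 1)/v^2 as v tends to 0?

-49/2

Direct substitution gives 0/0.
Apply L'Hôpital: lim (-7*sin(7*v))/(2*v), still 0/0.
After 2 applications of L'Hôpital's rule the quotient is (-49*cos(7*v))/(2); substituting v = 0 gives -49/2.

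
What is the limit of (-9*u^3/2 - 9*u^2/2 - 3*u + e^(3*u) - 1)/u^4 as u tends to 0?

27/8

Direct substitution gives 0/0.
Apply L'Hôpital: lim (-27*u^2/2 - 9*u + 3*e^(3*u) - 3)/(4*u^3), still 0/0.
Apply L'Hôpital: lim (-27*u + 9*e^(3*u) - 9)/(12*u^2), still 0/0.
Apply L'Hôpital: lim (27*e^(3*u) - 27)/(24*u), still 0/0.
After 4 applications of L'Hôpital's rule the quotient is (81*e^(3*u))/(24); substituting u = 0 gives 27/8.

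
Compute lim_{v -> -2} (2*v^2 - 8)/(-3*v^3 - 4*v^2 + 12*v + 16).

1

Since v = -2 makes numerator and denominator zero, (v + 2) divides both.
Cancelling it gives (2*v - 4)/(-3*v^2 + 2*v + 8); now plug in v = -2 to get 1.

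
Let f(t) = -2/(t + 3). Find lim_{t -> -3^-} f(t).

∞

As t → -3⁻, (t + 3) → 0⁻, so (t + 3)^1 → 0⁻ and -2/(t + 3)^1 → ∞.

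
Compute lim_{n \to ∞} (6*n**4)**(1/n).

Base → ∞ and exponent → 0: an ∞^0 form.
Take logs: (1/n)·ln(6·n^4) = (ln 6 + 4·ln n)/n → 0.
So the limit is e^0 = 1.

1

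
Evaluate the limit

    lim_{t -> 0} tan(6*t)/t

6

Substitution gives 0/0.
Since tan(u)/u → 1 as u → 0, tan(6t)/(6t) → 1 and the limit is 6.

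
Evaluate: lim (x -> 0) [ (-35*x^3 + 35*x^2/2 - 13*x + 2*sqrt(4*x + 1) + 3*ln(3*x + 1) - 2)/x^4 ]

Substitution gives 0/0; apply L'Hôpital's rule 4 times.
After differentiating numerator and denominator 4 times the quotient is (-480/(4*x + 1)^(7/2) - 1458/(3*x + 1)^4)/(24); at x = 0 this is -323/4.

-323/4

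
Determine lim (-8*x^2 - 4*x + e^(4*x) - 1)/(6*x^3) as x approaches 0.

16/9

Direct substitution gives 0/0.
Apply L'Hôpital: lim (-16*x + 4*e^(4*x) - 4)/(18*x^2), still 0/0.
Apply L'Hôpital: lim (16*e^(4*x) - 16)/(36*x), still 0/0.
After 3 applications of L'Hôpital's rule the quotient is (64*e^(4*x))/(36); substituting x = 0 gives 16/9.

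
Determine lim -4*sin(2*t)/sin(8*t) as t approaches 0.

Substitution gives 0/0.
Divide numerator and denominator by t: sin(2t)/t → 2 and sin(8t)/t → 8, so the limit is -4·2/8 = -1.

-1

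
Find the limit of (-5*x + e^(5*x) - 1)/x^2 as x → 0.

Direct substitution gives 0/0.
Apply L'Hôpital: lim (5*e^(5*x) - 5)/(2*x), still 0/0.
After 2 applications of L'Hôpital's rule the quotient is (25*e^(5*x))/(2); substituting x = 0 gives 25/2.

25/2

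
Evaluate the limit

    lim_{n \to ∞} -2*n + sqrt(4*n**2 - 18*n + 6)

This has the form ∞ − ∞. Multiply and divide by the conjugate √(4*n^2 - 18*n + 6) + 2n.
That gives (-18n + 6) / (√(4*n^2 - 18*n + 6) + 2n).
Divide numerator and denominator by n: the limit is -18/(2·2) = -9/2.

-9/2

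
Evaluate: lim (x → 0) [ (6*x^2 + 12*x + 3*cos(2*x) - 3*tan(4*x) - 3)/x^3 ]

-64

Substitution gives 0/0 (the numerator vanishes to order 3).
Expand each term to order x^3: the coefficient of x^3 in -3·tan(4x) is -64 and in 3·cos(2x) is 0.
Lower-order terms cancel with the polynomial part, so the numerator is (-64)·x^3 + o(x^3), and the limit is (-64)/(1) = -64.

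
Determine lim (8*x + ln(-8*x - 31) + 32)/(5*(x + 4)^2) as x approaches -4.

Direct substitution gives 0/0.
Apply L'Hôpital: lim (8 - 8/(-8*x - 31))/(10*x + 40), still 0/0.
After 2 applications of L'Hôpital's rule the quotient is (-64/(-8*x - 31)^2)/(10); substituting x = -4 gives -32/5.

-32/5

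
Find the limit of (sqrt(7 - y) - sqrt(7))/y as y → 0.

-√(7)/14

A 0/0 form; rationalise with √(7 - y) + √7. This collapses the numerator to -y, leaving -1/(√(7 - y) + √7) → -1/(2√7) = -√(7)/14.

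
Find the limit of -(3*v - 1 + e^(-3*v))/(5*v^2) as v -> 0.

Direct substitution gives 0/0.
Apply L'Hôpital: lim (3 - 3*e^(-3*v))/(-10*v), still 0/0.
After 2 applications of L'Hôpital's rule the quotient is (9*e^(-3*v))/(-10); substituting v = 0 gives -9/10.

-9/10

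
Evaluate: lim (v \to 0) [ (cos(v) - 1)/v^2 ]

-1/2

Direct substitution gives 0/0.
Apply L'Hôpital: lim (-sin(v))/(2*v), still 0/0.
After 2 applications of L'Hôpital's rule the quotient is (-cos(v))/(2); substituting v = 0 gives -1/2.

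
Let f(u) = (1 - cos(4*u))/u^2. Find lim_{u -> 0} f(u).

8

Substitution gives 0/0.
Use (1 − cos θ)/θ² → 1/2 with θ = 4u: the limit is 4²/(2·1) = 8.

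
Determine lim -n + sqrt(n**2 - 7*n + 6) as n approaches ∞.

An ∞ − ∞ form. Rationalising with the conjugate, the difference becomes (-7n + 6) / (√(n^2 - 7*n + 6) + n).
For large n the denominator behaves like 2·n, so the quotient tends to -7/2 = -7/2.

-7/2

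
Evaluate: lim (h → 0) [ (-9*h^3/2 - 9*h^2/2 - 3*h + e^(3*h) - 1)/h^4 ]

27/8

Direct substitution gives 0/0.
Apply L'Hôpital: lim (-27*h^2/2 - 9*h + 3*e^(3*h) - 3)/(4*h^3), still 0/0.
Apply L'Hôpital: lim (-27*h + 9*e^(3*h) - 9)/(12*h^2), still 0/0.
Apply L'Hôpital: lim (27*e^(3*h) - 27)/(24*h), still 0/0.
After 4 applications of L'Hôpital's rule the quotient is (81*e^(3*h))/(24); substituting h = 0 gives 27/8.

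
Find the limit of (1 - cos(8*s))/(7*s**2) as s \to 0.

32/7

Substitution gives 0/0.
Use (1 − cos u)/u² → 1/2 with u = 8s: the limit is 8²/(2·7) = 32/7.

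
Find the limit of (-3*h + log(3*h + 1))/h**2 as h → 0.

Direct substitution gives 0/0.
Apply L'Hôpital: lim (-3 + 3/(3*h + 1))/(2*h), still 0/0.
After 2 applications of L'Hôpital's rule the quotient is (-9/(3*h + 1)^2)/(2); substituting h = 0 gives -9/2.

-9/2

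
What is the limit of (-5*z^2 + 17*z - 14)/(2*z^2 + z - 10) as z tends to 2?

Since z = 2 makes numerator and denominator zero, (z - 2) divides both.
Cancelling it gives (7 - 5*z)/(2*z + 5); now plug in z = 2 to get -1/3.

-1/3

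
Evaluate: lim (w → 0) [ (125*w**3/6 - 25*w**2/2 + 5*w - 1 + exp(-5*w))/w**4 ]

Direct substitution gives 0/0.
Apply L'Hôpital: lim (125*w^2/2 - 25*w + 5 - 5*e^(-5*w))/(4*w^3), still 0/0.
Apply L'Hôpital: lim (125*w - 25 + 25*e^(-5*w))/(12*w^2), still 0/0.
Apply L'Hôpital: lim (125 - 125*e^(-5*w))/(24*w), still 0/0.
After 4 applications of L'Hôpital's rule the quotient is (625*e^(-5*w))/(24); substituting w = 0 gives 625/24.

625/24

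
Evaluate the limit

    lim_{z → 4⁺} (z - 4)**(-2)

∞

As z → 4⁺, (z - 4) → 0⁺, so (z - 4)^2 → 0⁺ and 1/(z - 4)^2 → ∞.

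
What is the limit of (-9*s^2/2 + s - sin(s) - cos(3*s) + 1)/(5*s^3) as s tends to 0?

1/30

Substitution gives 0/0 (the numerator vanishes to order 3).
Expand each term to order s^3: the coefficient of s^3 in −sin(s) is 1/6 and in −cos(3s) is 0.
Lower-order terms cancel with the polynomial part, so the numerator is (1/6)·s^3 + o(s^3), and the limit is (1/6)/(5) = 1/30.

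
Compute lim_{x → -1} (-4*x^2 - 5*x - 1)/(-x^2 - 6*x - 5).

-3/4

Direct substitution gives 0/0, so factor. Both numerator and denominator have (x + 1) as a factor.
After cancelling, the expression reduces to (-4*x - 1)/(-x - 5).
Substituting x = -1 gives -3/4.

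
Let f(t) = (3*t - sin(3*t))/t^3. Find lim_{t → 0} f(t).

Direct substitution gives 0/0.
Apply L'Hôpital: lim (3 - 3*cos(3*t))/(3*t^2), still 0/0.
Apply L'Hôpital: lim (9*sin(3*t))/(6*t), still 0/0.
After 3 applications of L'Hôpital's rule the quotient is (27*cos(3*t))/(6); substituting t = 0 gives 9/2.

9/2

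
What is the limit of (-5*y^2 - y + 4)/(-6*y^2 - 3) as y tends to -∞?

5/6

Numerator and denominator both have degree 2.
Dividing every term by y^2, all lower-order terms vanish and the limit is the ratio of leading coefficients, -5/(-6) = 5/6.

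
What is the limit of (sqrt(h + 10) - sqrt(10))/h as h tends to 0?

√(10)/20

Substitution gives 0/0. Multiply numerator and denominator by the conjugate √(10 + h) + √10.
The numerator becomes (10 + h) − 10 = h, so the expression simplifies to 1/(√(10 + h) + √10).
Letting h → 0 gives 1/(2√10) = √(10)/20.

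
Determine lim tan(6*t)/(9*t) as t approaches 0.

Substitution gives 0/0.
Since tan(u)/u → 1 as u → 0, tan(6t)/(6t) → 1 and the limit is 6/9 = 2/3.

2/3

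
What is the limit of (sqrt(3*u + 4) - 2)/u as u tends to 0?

3/4

A 0/0 form; rationalise with √(4 + 3u) + √4. This collapses the numerator to 3u, leaving 3/(√(4 + 3u) + √4) → 3/(2√4) = 3/4.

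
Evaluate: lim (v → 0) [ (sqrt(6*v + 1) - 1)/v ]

3

A 0/0 form; rationalise with √(1 + 6v) + √1. This collapses the numerator to 6v, leaving 6/(√(1 + 6v) + √1) → 6/(2√1) = 3.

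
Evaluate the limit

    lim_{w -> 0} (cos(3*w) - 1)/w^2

Direct substitution gives 0/0.
Apply L'Hôpital: lim (-3*sin(3*w))/(2*w), still 0/0.
After 2 applications of L'Hôpital's rule the quotient is (-9*cos(3*w))/(2); substituting w = 0 gives -9/2.

-9/2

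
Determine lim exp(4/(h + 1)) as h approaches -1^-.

As h → -1⁻, 4/(h + 1) → −∞, so e^(4/(h + 1)) → 0.

0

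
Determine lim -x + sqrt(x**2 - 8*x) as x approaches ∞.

An ∞ − ∞ form. Rationalising with the conjugate, the difference becomes (-8x) / (√(x^2 - 8*x) + x).
For large x the denominator behaves like 2·x, so the quotient tends to -8/2 = -4.

-4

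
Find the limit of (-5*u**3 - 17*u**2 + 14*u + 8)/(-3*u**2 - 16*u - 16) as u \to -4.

Since u = -4 makes numerator and denominator zero, (u + 4) divides both.
Cancelling it gives (-5*u^2 + 3*u + 2)/(-3*u - 4); now plug in u = -4 to get -45/4.

-45/4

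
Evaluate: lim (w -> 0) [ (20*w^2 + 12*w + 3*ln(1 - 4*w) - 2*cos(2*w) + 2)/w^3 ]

-64

Substitution gives 0/0; apply L'Hôpital's rule 3 times.
After differentiating numerator and denominator 3 times the quotient is (-16*sin(2*w) + 384/(4*w - 1)^3)/(6); at w = 0 this is -64.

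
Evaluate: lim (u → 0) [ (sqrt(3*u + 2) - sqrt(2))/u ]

Substitution gives 0/0. Multiply numerator and denominator by the conjugate √(2 + 3u) + √2.
The numerator becomes (2 + 3u) − 2 = 3u, so the expression simplifies to 3/(√(2 + 3u) + √2).
Letting u → 0 gives 3/(2√2) = 3*√(2)/4.

3*√(2)/4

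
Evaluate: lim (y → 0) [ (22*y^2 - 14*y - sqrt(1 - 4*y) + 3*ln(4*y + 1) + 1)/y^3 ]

68

Substitution gives 0/0 (the numerator vanishes to order 3).
Expand each term to order y^3: the coefficient of y^3 in −√(1 - 4y) is 4 and in 3·ln(1 + 4y) is 64.
Lower-order terms cancel with the polynomial part, so the numerator is (68)·y^3 + o(y^3), and the limit is (68)/(1) = 68.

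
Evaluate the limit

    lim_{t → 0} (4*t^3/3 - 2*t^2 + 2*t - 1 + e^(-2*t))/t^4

Direct substitution gives 0/0.
Apply L'Hôpital: lim (4*t^2 - 4*t + 2 - 2*e^(-2*t))/(4*t^3), still 0/0.
Apply L'Hôpital: lim (8*t - 4 + 4*e^(-2*t))/(12*t^2), still 0/0.
Apply L'Hôpital: lim (8 - 8*e^(-2*t))/(24*t), still 0/0.
After 4 applications of L'Hôpital's rule the quotient is (16*e^(-2*t))/(24); substituting t = 0 gives 2/3.

2/3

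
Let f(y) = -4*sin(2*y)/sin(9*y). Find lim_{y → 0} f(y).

Substitution gives 0/0.
Divide numerator and denominator by y: sin(2y)/y → 2 and sin(9y)/y → 9, so the limit is -4·2/9 = -8/9.

-8/9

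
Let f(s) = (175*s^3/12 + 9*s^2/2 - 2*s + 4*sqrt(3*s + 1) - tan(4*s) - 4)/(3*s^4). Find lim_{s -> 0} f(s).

Substitution gives 0/0 (the numerator vanishes to order 4).
Expand each term to order s^4: the coefficient of s^4 in −tan(4s) is 0 and in 4·√(1 + 3s) is -405/32.
Lower-order terms cancel with the polynomial part, so the numerator is (-405/32)·s^4 + o(s^4), and the limit is (-405/32)/(3) = -135/32.

-135/32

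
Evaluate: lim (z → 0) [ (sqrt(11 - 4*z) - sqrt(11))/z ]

Substitution gives 0/0. Multiply numerator and denominator by the conjugate √(11 - 4z) + √11.
The numerator becomes (11 - 4z) − 11 = -4z, so the expression simplifies to -4/(√(11 - 4z) + √11).
Letting z → 0 gives -4/(2√11) = -2*√(11)/11.

-2*√(11)/11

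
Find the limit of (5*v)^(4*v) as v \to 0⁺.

Base → 0⁺ and exponent → 0⁺: a 0^0 form.
Take logs: 4v·ln(5v). This is 0·(−∞); rewriting as ln(5v)/(1/(4v)) and applying L'Hôpital gives 0.
Hence the limit is e^0 = 1.

1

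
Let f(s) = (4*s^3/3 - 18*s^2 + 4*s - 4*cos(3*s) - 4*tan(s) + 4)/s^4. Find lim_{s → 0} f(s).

-27/2

Substitution gives 0/0 (the numerator vanishes to order 4).
Expand each term to order s^4: the coefficient of s^4 in -4·cos(3s) is -27/2 and in -4·tan(s) is 0.
Lower-order terms cancel with the polynomial part, so the numerator is (-27/2)·s^4 + o(s^4), and the limit is (-27/2)/(1) = -27/2.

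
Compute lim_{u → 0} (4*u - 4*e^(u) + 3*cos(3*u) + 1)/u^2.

Substitution gives 0/0 (the numerator vanishes to order 2).
Expand each term to order u^2: the coefficient of u^2 in -4·e^(u) is -2 and in 3·cos(3u) is -27/2.
Lower-order terms cancel with the polynomial part, so the numerator is (-31/2)·u^2 + o(u^2), and the limit is (-31/2)/(1) = -31/2.

-31/2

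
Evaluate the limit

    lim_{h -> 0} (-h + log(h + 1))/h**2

-1/2

Direct substitution gives 0/0.
Apply L'Hôpital: lim (-1 + 1/(h + 1))/(2*h), still 0/0.
After 2 applications of L'Hôpital's rule the quotient is (-1/(h + 1)^2)/(2); substituting h = 0 gives -1/2.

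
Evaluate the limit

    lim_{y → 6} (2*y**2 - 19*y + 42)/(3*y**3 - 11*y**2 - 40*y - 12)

At y = 6 both the top and bottom vanish — a removable singularity. Factoring out (y - 6) from each leaves (2*y - 7)/(3*y^2 + 7*y + 2), which at y = 6 equals 5/152.

5/152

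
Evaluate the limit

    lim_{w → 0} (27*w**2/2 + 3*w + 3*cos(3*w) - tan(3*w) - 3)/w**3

Substitution gives 0/0 (the numerator vanishes to order 3).
Expand each term to order w^3: the coefficient of w^3 in −tan(3w) is -9 and in 3·cos(3w) is 0.
Lower-order terms cancel with the polynomial part, so the numerator is (-9)·w^3 + o(w^3), and the limit is (-9)/(1) = -9.

-9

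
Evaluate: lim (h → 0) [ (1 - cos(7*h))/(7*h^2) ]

7/2

Substitution gives 0/0.
Use (1 − cos u)/u² → 1/2 with u = 7h: the limit is 7²/(2·7) = 7/2.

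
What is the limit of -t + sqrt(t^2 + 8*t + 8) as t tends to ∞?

This has the form ∞ − ∞. Multiply and divide by the conjugate √(t^2 + 8*t + 8) + t.
That gives (8t + 8) / (√(t^2 + 8*t + 8) + t).
Divide numerator and denominator by t: the limit is 8/(2·1) = 4.

4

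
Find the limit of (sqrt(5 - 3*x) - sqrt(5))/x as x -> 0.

Substitution gives 0/0. Multiply numerator and denominator by the conjugate √(5 - 3x) + √5.
The numerator becomes (5 - 3x) − 5 = -3x, so the expression simplifies to -3/(√(5 - 3x) + √5).
Letting x → 0 gives -3/(2√5) = -3*√(5)/10.

-3*√(5)/10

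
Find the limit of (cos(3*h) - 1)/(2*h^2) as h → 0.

-9/4

Direct substitution gives 0/0.
Apply L'Hôpital: lim (-3*sin(3*h))/(4*h), still 0/0.
After 2 applications of L'Hôpital's rule the quotient is (-9*cos(3*h))/(4); substituting h = 0 gives -9/4.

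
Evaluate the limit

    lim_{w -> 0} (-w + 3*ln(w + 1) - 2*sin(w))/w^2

-3/2

Substitution gives 0/0 (the numerator vanishes to order 2).
Expand each term to order w^2: the coefficient of w^2 in 3·ln(1 + w) is -3/2 and in -2·sin(w) is 0.
Lower-order terms cancel with the polynomial part, so the numerator is (-3/2)·w^2 + o(w^2), and the limit is (-3/2)/(1) = -3/2.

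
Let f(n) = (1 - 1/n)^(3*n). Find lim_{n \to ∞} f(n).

Write it as [(1 - 1/n)^n]^(3) · (1 - 1/n)^(0). The bracketed term tends to e^(-1) and the second factor to 1, so the limit is e^(-3).

e^(-3)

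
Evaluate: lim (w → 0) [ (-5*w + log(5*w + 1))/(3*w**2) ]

Direct substitution gives 0/0.
Apply L'Hôpital: lim (-5 + 5/(5*w + 1))/(6*w), still 0/0.
After 2 applications of L'Hôpital's rule the quotient is (-25/(5*w + 1)^2)/(6); substituting w = 0 gives -25/6.

-25/6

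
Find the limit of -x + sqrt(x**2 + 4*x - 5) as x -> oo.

This has the form ∞ − ∞. Multiply and divide by the conjugate √(x^2 + 4*x - 5) + x.
That gives (4x - 5) / (√(x^2 + 4*x - 5) + x).
Divide numerator and denominator by x: the limit is 4/(2·1) = 2.

2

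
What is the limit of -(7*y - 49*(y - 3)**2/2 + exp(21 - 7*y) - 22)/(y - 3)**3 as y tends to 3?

343/6

Direct substitution gives 0/0.
Apply L'Hôpital: lim (-49*y - 7*e^(21 - 7*y) + 154)/(-3*(y - 3)^2), still 0/0.
Apply L'Hôpital: lim (49*e^(21 - 7*y) - 49)/(18 - 6*y), still 0/0.
After 3 applications of L'Hôpital's rule the quotient is (-343*e^(21 - 7*y))/(-6); substituting y = 3 gives 343/6.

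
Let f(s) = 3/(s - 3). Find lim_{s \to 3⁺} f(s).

As s → 3⁺, (s - 3) → 0⁺, so (s - 3)^1 → 0⁺ and 3/(s - 3)^1 → ∞.

∞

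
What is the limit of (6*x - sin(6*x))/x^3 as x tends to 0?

Direct substitution gives 0/0.
Apply L'Hôpital: lim (6 - 6*cos(6*x))/(3*x^2), still 0/0.
Apply L'Hôpital: lim (36*sin(6*x))/(6*x), still 0/0.
After 3 applications of L'Hôpital's rule the quotient is (216*cos(6*x))/(6); substituting x = 0 gives 36.

36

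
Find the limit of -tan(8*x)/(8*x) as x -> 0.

Substitution gives 0/0.
Since tan(u)/u → 1 as u → 0, tan(8x)/(8x) → 1 and the limit is 8/(-8) = -1.

-1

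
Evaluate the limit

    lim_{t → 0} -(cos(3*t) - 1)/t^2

Direct substitution gives 0/0.
Apply L'Hôpital: lim (-3*sin(3*t))/(-2*t), still 0/0.
After 2 applications of L'Hôpital's rule the quotient is (-9*cos(3*t))/(-2); substituting t = 0 gives 9/2.

9/2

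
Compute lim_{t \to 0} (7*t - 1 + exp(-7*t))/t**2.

49/2

Direct substitution gives 0/0.
Apply L'Hôpital: lim (7 - 7*e^(-7*t))/(2*t), still 0/0.
After 2 applications of L'Hôpital's rule the quotient is (49*e^(-7*t))/(2); substituting t = 0 gives 49/2.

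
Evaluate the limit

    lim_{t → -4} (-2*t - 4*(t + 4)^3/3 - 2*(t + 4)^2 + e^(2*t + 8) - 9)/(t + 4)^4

Direct substitution gives 0/0.
Apply L'Hôpital: lim (-4*t - 4*(t + 4)^2 + 2*e^(2*t + 8) - 18)/(4*(t + 4)^3), still 0/0.
Apply L'Hôpital: lim (-8*t + 4*e^(2*t + 8) - 36)/(12*(t + 4)^2), still 0/0.
Apply L'Hôpital: lim (8*e^(2*t + 8) - 8)/(24*t + 96), still 0/0.
After 4 applications of L'Hôpital's rule the quotient is (16*e^(2*t + 8))/(24); substituting t = -4 gives 2/3.

2/3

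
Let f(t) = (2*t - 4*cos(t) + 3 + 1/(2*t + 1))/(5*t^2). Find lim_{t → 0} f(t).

6/5

Substitution gives 0/0 (the numerator vanishes to order 2).
Expand each term to order t^2: the coefficient of t^2 in -4·cos(t) is 2 and in 1/(1 + 2t) is 4.
Lower-order terms cancel with the polynomial part, so the numerator is (6)·t^2 + o(t^2), and the limit is (6)/(5) = 6/5.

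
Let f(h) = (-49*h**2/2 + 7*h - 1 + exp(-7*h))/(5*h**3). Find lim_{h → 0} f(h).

Direct substitution gives 0/0.
Apply L'Hôpital: lim (-49*h + 7 - 7*e^(-7*h))/(15*h^2), still 0/0.
Apply L'Hôpital: lim (-49 + 49*e^(-7*h))/(30*h), still 0/0.
After 3 applications of L'Hôpital's rule the quotient is (-343*e^(-7*h))/(30); substituting h = 0 gives -343/30.

-343/30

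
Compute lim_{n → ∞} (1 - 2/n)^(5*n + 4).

e^(-10)

The base → 1 and the exponent → ∞: a 1^∞ form.
Take logarithms: (5n + 4)·ln(1 - 2/n). Since ln(1+u) ~ u for small u, this behaves like (5n)·(-2/n) → -10.
So the limit is e^(-10).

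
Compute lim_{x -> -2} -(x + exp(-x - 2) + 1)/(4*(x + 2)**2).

-1/8

Direct substitution gives 0/0.
Apply L'Hôpital: lim (1 - e^(-x - 2))/(-8*x - 16), still 0/0.
After 2 applications of L'Hôpital's rule the quotient is (e^(-x - 2))/(-8); substituting x = -2 gives -1/8.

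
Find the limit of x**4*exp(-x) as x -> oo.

Write as x^4/e^{1x}, an ∞/∞ form.
Exponential growth dominates any polynomial, so repeated L'Hôpital (or the standard result) gives 0.

0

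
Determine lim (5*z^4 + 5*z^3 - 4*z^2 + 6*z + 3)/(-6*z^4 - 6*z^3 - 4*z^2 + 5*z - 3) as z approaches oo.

-5/6

Numerator and denominator both have degree 4.
Dividing every term by z^4, all lower-order terms vanish and the limit is the ratio of leading coefficients, 5/(-6) = -5/6.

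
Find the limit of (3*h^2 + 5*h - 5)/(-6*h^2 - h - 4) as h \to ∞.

-1/2

Numerator and denominator both have degree 2.
Dividing every term by h^2, all lower-order terms vanish and the limit is the ratio of leading coefficients, 3/(-6) = -1/2.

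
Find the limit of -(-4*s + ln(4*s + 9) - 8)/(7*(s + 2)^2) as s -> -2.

8/7

Direct substitution gives 0/0.
Apply L'Hôpital: lim (-4 + 4/(4*s + 9))/(-14*s - 28), still 0/0.
After 2 applications of L'Hôpital's rule the quotient is (-16/(4*s + 9)^2)/(-14); substituting s = -2 gives 8/7.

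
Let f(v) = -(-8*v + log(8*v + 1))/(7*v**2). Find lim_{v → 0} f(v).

32/7

Direct substitution gives 0/0.
Apply L'Hôpital: lim (-8 + 8/(8*v + 1))/(-14*v), still 0/0.
After 2 applications of L'Hôpital's rule the quotient is (-64/(8*v + 1)^2)/(-14); substituting v = 0 gives 32/7.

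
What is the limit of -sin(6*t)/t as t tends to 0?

Substitution gives 0/0.
Write it as (6/(-1))·sin(6t)/(6t); since sin(u)/u → 1, the limit is -6.

-6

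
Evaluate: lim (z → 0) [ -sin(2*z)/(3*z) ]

-2/3

Substitution gives 0/0.
Write it as (2/(-3))·sin(2z)/(2z); since sin(u)/u → 1, the limit is -2/3.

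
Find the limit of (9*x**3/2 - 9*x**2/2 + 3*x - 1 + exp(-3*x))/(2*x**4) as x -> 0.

Direct substitution gives 0/0.
Apply L'Hôpital: lim (27*x^2/2 - 9*x + 3 - 3*e^(-3*x))/(8*x^3), still 0/0.
Apply L'Hôpital: lim (27*x - 9 + 9*e^(-3*x))/(24*x^2), still 0/0.
Apply L'Hôpital: lim (27 - 27*e^(-3*x))/(48*x), still 0/0.
After 4 applications of L'Hôpital's rule the quotient is (81*e^(-3*x))/(48); substituting x = 0 gives 27/16.

27/16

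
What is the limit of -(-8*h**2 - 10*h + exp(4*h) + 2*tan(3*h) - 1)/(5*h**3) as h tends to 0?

-86/15

Substitution gives 0/0 (the numerator vanishes to order 3).
Expand each term to order h^3: the coefficient of h^3 in e^(4h) is 32/3 and in 2·tan(3h) is 18.
Lower-order terms cancel with the polynomial part, so the numerator is (86/3)·h^3 + o(h^3), and the limit is (86/3)/(-5) = -86/15.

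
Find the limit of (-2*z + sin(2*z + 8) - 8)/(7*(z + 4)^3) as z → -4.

Direct substitution gives 0/0.
Apply L'Hôpital: lim (2*cos(2*z + 8) - 2)/(21*(z + 4)^2), still 0/0.
Apply L'Hôpital: lim (-4*sin(2*z + 8))/(42*z + 168), still 0/0.
After 3 applications of L'Hôpital's rule the quotient is (-8*cos(2*z + 8))/(42); substituting z = -4 gives -4/21.

-4/21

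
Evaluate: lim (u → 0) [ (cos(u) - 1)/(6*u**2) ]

Direct substitution gives 0/0.
Apply L'Hôpital: lim (-sin(u))/(12*u), still 0/0.
After 2 applications of L'Hôpital's rule the quotient is (-cos(u))/(12); substituting u = 0 gives -1/12.

-1/12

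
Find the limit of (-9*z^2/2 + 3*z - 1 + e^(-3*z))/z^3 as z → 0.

-9/2

Direct substitution gives 0/0.
Apply L'Hôpital: lim (-9*z + 3 - 3*e^(-3*z))/(3*z^2), still 0/0.
Apply L'Hôpital: lim (-9 + 9*e^(-3*z))/(6*z), still 0/0.
After 3 applications of L'Hôpital's rule the quotient is (-27*e^(-3*z))/(6); substituting z = 0 gives -9/2.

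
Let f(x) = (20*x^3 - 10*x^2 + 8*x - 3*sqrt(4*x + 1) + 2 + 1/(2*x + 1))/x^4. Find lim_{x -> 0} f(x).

46

Substitution gives 0/0 (the numerator vanishes to order 4).
Expand each term to order x^4: the coefficient of x^4 in 1/(1 + 2x) is 16 and in -3·√(1 + 4x) is 30.
Lower-order terms cancel with the polynomial part, so the numerator is (46)·x^4 + o(x^4), and the limit is (46)/(1) = 46.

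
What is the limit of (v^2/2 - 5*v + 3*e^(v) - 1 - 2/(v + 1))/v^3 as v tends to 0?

5/2

Substitution gives 0/0; apply L'Hôpital's rule 3 times.
After differentiating numerator and denominator 3 times the quotient is (3*e^(v) + 12/(v + 1)^4)/(6); at v = 0 this is 5/2.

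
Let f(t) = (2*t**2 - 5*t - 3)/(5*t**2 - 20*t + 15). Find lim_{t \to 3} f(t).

Since t = 3 makes numerator and denominator zero, (t - 3) divides both.
Cancelling it gives (2*t + 1)/(5*t - 5); now plug in t = 3 to get 7/10.

7/10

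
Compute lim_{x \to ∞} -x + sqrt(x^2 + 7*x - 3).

This has the form ∞ − ∞. Multiply and divide by the conjugate √(x^2 + 7*x - 3) + x.
That gives (7x - 3) / (√(x^2 + 7*x - 3) + x).
Divide numerator and denominator by x: the limit is 7/(2·1) = 7/2.

7/2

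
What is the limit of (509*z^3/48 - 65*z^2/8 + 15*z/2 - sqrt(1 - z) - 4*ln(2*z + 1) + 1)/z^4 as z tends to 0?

Substitution gives 0/0 (the numerator vanishes to order 4).
Expand each term to order z^4: the coefficient of z^4 in −√(1 - z) is 5/128 and in -4·ln(1 + 2z) is 16.
Lower-order terms cancel with the polynomial part, so the numerator is (2053/128)·z^4 + o(z^4), and the limit is (2053/128)/(1) = 2053/128.

2053/128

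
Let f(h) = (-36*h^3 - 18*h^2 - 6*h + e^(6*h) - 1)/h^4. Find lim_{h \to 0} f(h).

54

Direct substitution gives 0/0.
Apply L'Hôpital: lim (-108*h^2 - 36*h + 6*e^(6*h) - 6)/(4*h^3), still 0/0.
Apply L'Hôpital: lim (-216*h + 36*e^(6*h) - 36)/(12*h^2), still 0/0.
Apply L'Hôpital: lim (216*e^(6*h) - 216)/(24*h), still 0/0.
After 4 applications of L'Hôpital's rule the quotient is (1296*e^(6*h))/(24); substituting h = 0 gives 54.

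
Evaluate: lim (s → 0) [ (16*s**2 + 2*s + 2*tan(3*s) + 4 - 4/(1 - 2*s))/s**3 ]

Substitution gives 0/0 (the numerator vanishes to order 3).
Expand each term to order s^3: the coefficient of s^3 in -4·1/(1 - 2s) is -32 and in 2·tan(3s) is 18.
Lower-order terms cancel with the polynomial part, so the numerator is (-14)·s^3 + o(s^3), and the limit is (-14)/(1) = -14.

-14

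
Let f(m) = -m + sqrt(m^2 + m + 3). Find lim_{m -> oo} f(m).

This has the form ∞ − ∞. Multiply and divide by the conjugate √(m^2 + m + 3) + m.
That gives (m + 3) / (√(m^2 + m + 3) + m).
Divide numerator and denominator by m: the limit is 1/(2·1) = 1/2.

1/2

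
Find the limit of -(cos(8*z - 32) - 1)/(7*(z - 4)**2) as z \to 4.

Direct substitution gives 0/0.
Apply L'Hôpital: lim (-8*sin(8*z - 32))/(56 - 14*z), still 0/0.
After 2 applications of L'Hôpital's rule the quotient is (-64*cos(8*z - 32))/(-14); substituting z = 4 gives 32/7.

32/7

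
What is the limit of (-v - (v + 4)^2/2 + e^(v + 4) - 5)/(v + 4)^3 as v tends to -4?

1/6

Direct substitution gives 0/0.
Apply L'Hôpital: lim (-v + e^(v + 4) - 5)/(3*(v + 4)^2), still 0/0.
Apply L'Hôpital: lim (e^(v + 4) - 1)/(6*v + 24), still 0/0.
After 3 applications of L'Hôpital's rule the quotient is (e^(v + 4))/(6); substituting v = -4 gives 1/6.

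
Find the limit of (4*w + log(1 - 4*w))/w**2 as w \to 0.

Direct substitution gives 0/0.
Apply L'Hôpital: lim (4 - 4/(1 - 4*w))/(2*w), still 0/0.
After 2 applications of L'Hôpital's rule the quotient is (-16/(1 - 4*w)^2)/(2); substituting w = 0 gives -8.

-8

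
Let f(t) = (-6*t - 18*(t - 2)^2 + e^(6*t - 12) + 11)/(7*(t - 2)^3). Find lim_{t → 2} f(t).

Direct substitution gives 0/0.
Apply L'Hôpital: lim (-36*t + 6*e^(6*t - 12) + 66)/(21*(t - 2)^2), still 0/0.
Apply L'Hôpital: lim (36*e^(6*t - 12) - 36)/(42*t - 84), still 0/0.
After 3 applications of L'Hôpital's rule the quotient is (216*e^(6*t - 12))/(42); substituting t = 2 gives 36/7.

36/7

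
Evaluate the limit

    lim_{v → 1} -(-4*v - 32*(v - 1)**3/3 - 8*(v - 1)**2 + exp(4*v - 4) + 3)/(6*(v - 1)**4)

Direct substitution gives 0/0.
Apply L'Hôpital: lim (-16*v - 32*(v - 1)^2 + 4*e^(4*v - 4) + 12)/(-24*(v - 1)^3), still 0/0.
Apply L'Hôpital: lim (-64*v + 16*e^(4*v - 4) + 48)/(-72*(v - 1)^2), still 0/0.
Apply L'Hôpital: lim (64*e^(4*v - 4) - 64)/(144 - 144*v), still 0/0.
After 4 applications of L'Hôpital's rule the quotient is (256*e^(4*v - 4))/(-144); substituting v = 1 gives -16/9.

-16/9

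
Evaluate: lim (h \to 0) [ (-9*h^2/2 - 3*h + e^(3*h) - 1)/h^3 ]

9/2

Direct substitution gives 0/0.
Apply L'Hôpital: lim (-9*h + 3*e^(3*h) - 3)/(3*h^2), still 0/0.
Apply L'Hôpital: lim (9*e^(3*h) - 9)/(6*h), still 0/0.
After 3 applications of L'Hôpital's rule the quotient is (27*e^(3*h))/(6); substituting h = 0 gives 9/2.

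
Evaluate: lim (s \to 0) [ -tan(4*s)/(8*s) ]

-1/2

Substitution gives 0/0.
Since tan(u)/u → 1 as u → 0, tan(4s)/(4s) → 1 and the limit is 4/(-8) = -1/2.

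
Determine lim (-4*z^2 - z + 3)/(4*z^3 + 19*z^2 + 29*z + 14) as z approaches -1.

At z = -1 both the top and bottom vanish — a removable singularity. Factoring out (z + 1) from each leaves (3 - 4*z)/(4*z^2 + 15*z + 14), which at z = -1 equals 7/3.

7/3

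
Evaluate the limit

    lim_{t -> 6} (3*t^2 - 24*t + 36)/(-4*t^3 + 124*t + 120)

Since t = 6 makes numerator and denominator zero, (t - 6) divides both.
Cancelling it gives (3*t - 6)/(-4*t^2 - 24*t - 20); now plug in t = 6 to get -3/77.

-3/77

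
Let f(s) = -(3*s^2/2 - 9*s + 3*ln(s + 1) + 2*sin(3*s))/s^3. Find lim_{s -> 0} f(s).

Substitution gives 0/0; apply L'Hôpital's rule 3 times.
After differentiating numerator and denominator 3 times the quotient is (-54*cos(3*s) + 6/(s + 1)^3)/(-6); at s = 0 this is 8.

8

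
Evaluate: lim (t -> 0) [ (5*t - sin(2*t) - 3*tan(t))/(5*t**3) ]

Substitution gives 0/0 (the numerator vanishes to order 3).
Expand each term to order t^3: the coefficient of t^3 in -3·tan(t) is -1 and in −sin(2t) is 4/3.
Lower-order terms cancel with the polynomial part, so the numerator is (1/3)·t^3 + o(t^3), and the limit is (1/3)/(5) = 1/15.

1/15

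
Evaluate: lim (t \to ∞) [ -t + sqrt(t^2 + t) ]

An ∞ − ∞ form. Rationalising with the conjugate, the difference becomes (t) / (√(t^2 + t) + t).
For large t the denominator behaves like 2·t, so the quotient tends to 1/2 = 1/2.

1/2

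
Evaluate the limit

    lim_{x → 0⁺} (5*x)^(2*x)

Base → 0⁺ and exponent → 0⁺: a 0^0 form.
Take logs: 2x·ln(5x). This is 0·(−∞); rewriting as ln(5x)/(1/(2x)) and applying L'Hôpital gives 0.
Hence the limit is e^0 = 1.

1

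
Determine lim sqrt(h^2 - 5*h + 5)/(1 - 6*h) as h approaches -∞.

1/6

For large |h|, √(h^2 - 5*h + 5) ≈ √1·|h| and the denominator ≈ -6h.
Since h → −∞, |h| = −h, giving −√1/(-6) = 1/6.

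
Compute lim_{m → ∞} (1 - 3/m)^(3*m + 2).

e^(-9)

Let L be the limit and take ln: ln L = lim (3m + 2)·ln(1 - 3/m) = lim (3m + 2)·(-3/m + O(1/m²)) = -9.
Hence L = e^(-9).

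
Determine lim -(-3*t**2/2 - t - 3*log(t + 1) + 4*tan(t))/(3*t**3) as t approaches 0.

-1/9

Substitution gives 0/0; apply L'Hôpital's rule 3 times.
After differentiating numerator and denominator 3 times the quotient is (24*tan(t)^2/cos(t)^2 + 8/cos(t)^2 - 6/(t + 1)^3)/(-18); at t = 0 this is -1/9.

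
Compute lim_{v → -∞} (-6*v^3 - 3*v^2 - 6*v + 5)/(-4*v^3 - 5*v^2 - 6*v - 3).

Numerator and denominator both have degree 3.
Dividing every term by v^3, all lower-order terms vanish and the limit is the ratio of leading coefficients, -6/(-4) = 3/2.

3/2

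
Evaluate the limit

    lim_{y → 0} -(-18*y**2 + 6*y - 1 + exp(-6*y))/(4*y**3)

9

Direct substitution gives 0/0.
Apply L'Hôpital: lim (-36*y + 6 - 6*e^(-6*y))/(-12*y^2), still 0/0.
Apply L'Hôpital: lim (-36 + 36*e^(-6*y))/(-24*y), still 0/0.
After 3 applications of L'Hôpital's rule the quotient is (-216*e^(-6*y))/(-24); substituting y = 0 gives 9.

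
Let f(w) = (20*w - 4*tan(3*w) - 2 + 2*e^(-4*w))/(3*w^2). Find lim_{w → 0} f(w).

16/3

Substitution gives 0/0; apply L'Hôpital's rule 2 times.
After differentiating numerator and denominator 2 times the quotient is (-72*tan(3*w)/cos(3*w)^2 + 32*e^(-4*w))/(6); at w = 0 this is 16/3.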